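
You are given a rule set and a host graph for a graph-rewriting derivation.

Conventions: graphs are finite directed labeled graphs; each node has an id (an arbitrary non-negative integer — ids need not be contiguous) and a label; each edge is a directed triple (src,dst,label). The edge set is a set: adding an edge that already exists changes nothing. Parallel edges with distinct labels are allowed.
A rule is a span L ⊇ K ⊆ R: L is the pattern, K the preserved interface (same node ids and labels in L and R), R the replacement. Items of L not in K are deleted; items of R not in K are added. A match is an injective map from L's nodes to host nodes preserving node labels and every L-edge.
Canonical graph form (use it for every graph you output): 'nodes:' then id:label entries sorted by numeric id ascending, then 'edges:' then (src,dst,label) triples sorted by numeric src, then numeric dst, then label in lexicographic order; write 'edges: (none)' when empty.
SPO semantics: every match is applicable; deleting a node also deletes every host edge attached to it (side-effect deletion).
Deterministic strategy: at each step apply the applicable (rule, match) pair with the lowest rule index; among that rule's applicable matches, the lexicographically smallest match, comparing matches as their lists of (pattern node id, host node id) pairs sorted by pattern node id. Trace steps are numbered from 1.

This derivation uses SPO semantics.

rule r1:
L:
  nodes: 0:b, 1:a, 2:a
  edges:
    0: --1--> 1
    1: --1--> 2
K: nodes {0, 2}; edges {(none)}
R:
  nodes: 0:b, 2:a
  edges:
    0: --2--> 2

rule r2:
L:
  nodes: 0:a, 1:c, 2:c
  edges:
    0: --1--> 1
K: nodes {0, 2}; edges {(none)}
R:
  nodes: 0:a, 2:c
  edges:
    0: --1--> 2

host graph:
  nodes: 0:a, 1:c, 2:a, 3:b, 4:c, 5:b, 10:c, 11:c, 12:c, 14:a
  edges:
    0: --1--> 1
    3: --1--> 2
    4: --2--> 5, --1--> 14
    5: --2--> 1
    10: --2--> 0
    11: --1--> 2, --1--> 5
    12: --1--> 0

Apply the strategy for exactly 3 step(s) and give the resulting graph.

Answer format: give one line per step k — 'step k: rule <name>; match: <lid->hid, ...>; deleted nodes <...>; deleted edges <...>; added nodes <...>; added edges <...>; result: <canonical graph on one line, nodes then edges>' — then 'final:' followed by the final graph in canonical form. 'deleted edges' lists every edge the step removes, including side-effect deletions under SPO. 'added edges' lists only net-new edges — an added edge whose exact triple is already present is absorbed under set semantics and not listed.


step 1: rule r2; match: 0->0, 1->1, 2->4; deleted nodes 1; deleted edges (0,1,1); (5,1,2); added nodes (none); added edges (0,4,1); result: nodes: 0:a, 2:a, 3:b, 4:c, 5:b, 10:c, 11:c, 12:c, 14:a edges: (0,4,1); (3,2,1); (4,5,2); (4,14,1); (10,0,2); (11,2,1); (11,5,1); (12,0,1)
step 2: rule r2; match: 0->0, 1->4, 2->10; deleted nodes 4; deleted edges (0,4,1); (4,5,2); (4,14,1); added nodes (none); added edges (0,10,1); result: nodes: 0:a, 2:a, 3:b, 5:b, 10:c, 11:c, 12:c, 14:a edges: (0,10,1); (3,2,1); (10,0,2); (11,2,1); (11,5,1); (12,0,1)
step 3: rule r2; match: 0->0, 1->10, 2->11; deleted nodes 10; deleted edges (0,10,1); (10,0,2); added nodes (none); added edges (0,11,1); result: nodes: 0:a, 2:a, 3:b, 5:b, 11:c, 12:c, 14:a edges: (0,11,1); (3,2,1); (11,2,1); (11,5,1); (12,0,1)
final:
nodes: 0:a, 2:a, 3:b, 5:b, 11:c, 12:c, 14:a
edges: (0,11,1); (3,2,1); (11,2,1); (11,5,1); (12,0,1)


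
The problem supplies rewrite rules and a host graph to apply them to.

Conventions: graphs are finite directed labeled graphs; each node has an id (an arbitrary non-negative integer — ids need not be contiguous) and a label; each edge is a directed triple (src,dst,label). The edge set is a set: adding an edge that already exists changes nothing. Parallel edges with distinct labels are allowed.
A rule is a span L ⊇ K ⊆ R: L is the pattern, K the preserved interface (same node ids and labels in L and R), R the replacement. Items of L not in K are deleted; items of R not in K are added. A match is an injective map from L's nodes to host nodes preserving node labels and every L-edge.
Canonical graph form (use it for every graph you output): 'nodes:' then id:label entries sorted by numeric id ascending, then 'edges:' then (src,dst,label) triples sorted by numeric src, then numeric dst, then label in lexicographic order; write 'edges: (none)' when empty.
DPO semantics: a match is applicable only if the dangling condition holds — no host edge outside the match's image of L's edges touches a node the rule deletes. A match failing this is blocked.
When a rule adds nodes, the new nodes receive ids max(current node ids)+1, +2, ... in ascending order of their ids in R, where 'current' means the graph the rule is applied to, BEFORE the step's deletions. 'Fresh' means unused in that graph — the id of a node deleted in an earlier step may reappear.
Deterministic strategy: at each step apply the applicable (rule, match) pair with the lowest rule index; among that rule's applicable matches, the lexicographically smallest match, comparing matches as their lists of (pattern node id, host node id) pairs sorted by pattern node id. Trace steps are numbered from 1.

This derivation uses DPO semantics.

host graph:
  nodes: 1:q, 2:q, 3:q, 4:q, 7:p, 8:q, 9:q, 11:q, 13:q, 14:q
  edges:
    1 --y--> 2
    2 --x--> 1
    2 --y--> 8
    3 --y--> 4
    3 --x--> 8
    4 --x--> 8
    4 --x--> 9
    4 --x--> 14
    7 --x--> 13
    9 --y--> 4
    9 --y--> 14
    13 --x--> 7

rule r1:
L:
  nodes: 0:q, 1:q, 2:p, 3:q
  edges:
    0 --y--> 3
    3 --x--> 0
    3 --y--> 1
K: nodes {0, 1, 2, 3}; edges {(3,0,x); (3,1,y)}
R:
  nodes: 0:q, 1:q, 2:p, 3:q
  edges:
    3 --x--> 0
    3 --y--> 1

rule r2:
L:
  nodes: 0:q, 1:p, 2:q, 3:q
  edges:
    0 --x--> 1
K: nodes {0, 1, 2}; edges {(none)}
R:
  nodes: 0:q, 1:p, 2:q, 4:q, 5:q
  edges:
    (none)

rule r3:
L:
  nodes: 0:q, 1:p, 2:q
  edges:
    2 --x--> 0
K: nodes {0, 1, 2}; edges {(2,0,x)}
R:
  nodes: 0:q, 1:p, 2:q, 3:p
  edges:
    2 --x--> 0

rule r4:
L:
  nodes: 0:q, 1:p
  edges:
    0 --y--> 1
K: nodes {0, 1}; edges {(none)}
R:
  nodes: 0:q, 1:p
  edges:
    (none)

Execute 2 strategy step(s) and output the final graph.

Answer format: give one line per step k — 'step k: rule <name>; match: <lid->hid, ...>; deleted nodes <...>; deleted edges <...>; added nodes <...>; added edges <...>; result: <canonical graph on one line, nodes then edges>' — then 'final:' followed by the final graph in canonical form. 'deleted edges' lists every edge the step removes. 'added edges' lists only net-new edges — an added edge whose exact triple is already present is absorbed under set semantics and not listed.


step 1: rule r1; match: 0->1, 1->8, 2->7, 3->2; deleted nodes (none); deleted edges (1,2,y); added nodes (none); added edges (none); result: nodes: 1:q, 2:q, 3:q, 4:q, 7:p, 8:q, 9:q, 11:q, 13:q, 14:q edges: (2,1,x); (2,8,y); (3,4,y); (3,8,x); (4,8,x); (4,9,x); (4,14,x); (7,13,x); (9,4,y); (9,14,y); (13,7,x)
step 2: rule r2; match: 0->13, 1->7, 2->1, 3->11; deleted nodes 11; deleted edges (13,7,x); added nodes 15, 16; added edges (none); result: nodes: 1:q, 2:q, 3:q, 4:q, 7:p, 8:q, 9:q, 13:q, 14:q, 15:q, 16:q edges: (2,1,x); (2,8,y); (3,4,y); (3,8,x); (4,8,x); (4,9,x); (4,14,x); (7,13,x); (9,4,y); (9,14,y)
final:
nodes: 1:q, 2:q, 3:q, 4:q, 7:p, 8:q, 9:q, 13:q, 14:q, 15:q, 16:q
edges: (2,1,x); (2,8,y); (3,4,y); (3,8,x); (4,8,x); (4,9,x); (4,14,x); (7,13,x); (9,4,y); (9,14,y)


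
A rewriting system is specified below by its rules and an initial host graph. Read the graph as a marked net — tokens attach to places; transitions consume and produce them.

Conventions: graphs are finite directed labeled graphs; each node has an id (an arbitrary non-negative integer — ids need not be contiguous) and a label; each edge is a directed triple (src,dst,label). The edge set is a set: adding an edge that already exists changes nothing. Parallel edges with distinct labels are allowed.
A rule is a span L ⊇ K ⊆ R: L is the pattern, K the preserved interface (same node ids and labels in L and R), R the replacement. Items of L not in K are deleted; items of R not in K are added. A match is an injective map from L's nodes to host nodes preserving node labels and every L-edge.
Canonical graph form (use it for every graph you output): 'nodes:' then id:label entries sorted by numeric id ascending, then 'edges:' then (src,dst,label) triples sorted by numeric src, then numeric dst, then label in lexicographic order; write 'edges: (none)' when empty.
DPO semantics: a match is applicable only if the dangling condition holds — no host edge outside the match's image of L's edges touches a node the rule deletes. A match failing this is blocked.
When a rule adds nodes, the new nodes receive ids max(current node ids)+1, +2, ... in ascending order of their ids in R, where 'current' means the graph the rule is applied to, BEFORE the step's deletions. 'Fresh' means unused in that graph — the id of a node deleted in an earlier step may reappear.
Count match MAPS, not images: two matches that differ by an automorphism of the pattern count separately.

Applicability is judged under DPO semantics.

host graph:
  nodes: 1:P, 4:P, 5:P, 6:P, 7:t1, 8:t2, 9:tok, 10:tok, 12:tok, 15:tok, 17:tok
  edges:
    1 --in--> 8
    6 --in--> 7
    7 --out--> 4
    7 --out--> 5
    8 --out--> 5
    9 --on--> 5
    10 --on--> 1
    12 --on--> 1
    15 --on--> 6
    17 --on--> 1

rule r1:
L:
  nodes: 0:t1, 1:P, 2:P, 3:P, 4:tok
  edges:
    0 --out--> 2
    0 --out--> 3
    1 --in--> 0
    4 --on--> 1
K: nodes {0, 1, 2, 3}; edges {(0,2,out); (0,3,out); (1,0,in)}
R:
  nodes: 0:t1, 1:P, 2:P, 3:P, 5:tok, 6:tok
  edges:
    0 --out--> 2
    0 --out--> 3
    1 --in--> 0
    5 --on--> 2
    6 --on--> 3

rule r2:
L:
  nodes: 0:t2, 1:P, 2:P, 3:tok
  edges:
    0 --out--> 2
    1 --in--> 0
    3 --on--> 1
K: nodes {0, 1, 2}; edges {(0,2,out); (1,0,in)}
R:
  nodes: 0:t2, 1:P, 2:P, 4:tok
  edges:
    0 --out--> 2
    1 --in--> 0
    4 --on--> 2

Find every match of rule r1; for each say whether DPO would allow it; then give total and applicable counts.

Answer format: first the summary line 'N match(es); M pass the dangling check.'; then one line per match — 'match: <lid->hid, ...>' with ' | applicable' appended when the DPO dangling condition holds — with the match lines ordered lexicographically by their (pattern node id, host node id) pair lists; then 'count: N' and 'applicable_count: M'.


2 match(es); 2 pass the dangling check.
match: 0->7, 1->6, 2->4, 3->5, 4->15 | applicable
match: 0->7, 1->6, 2->5, 3->4, 4->15 | applicable
count: 2
applicable_count: 2


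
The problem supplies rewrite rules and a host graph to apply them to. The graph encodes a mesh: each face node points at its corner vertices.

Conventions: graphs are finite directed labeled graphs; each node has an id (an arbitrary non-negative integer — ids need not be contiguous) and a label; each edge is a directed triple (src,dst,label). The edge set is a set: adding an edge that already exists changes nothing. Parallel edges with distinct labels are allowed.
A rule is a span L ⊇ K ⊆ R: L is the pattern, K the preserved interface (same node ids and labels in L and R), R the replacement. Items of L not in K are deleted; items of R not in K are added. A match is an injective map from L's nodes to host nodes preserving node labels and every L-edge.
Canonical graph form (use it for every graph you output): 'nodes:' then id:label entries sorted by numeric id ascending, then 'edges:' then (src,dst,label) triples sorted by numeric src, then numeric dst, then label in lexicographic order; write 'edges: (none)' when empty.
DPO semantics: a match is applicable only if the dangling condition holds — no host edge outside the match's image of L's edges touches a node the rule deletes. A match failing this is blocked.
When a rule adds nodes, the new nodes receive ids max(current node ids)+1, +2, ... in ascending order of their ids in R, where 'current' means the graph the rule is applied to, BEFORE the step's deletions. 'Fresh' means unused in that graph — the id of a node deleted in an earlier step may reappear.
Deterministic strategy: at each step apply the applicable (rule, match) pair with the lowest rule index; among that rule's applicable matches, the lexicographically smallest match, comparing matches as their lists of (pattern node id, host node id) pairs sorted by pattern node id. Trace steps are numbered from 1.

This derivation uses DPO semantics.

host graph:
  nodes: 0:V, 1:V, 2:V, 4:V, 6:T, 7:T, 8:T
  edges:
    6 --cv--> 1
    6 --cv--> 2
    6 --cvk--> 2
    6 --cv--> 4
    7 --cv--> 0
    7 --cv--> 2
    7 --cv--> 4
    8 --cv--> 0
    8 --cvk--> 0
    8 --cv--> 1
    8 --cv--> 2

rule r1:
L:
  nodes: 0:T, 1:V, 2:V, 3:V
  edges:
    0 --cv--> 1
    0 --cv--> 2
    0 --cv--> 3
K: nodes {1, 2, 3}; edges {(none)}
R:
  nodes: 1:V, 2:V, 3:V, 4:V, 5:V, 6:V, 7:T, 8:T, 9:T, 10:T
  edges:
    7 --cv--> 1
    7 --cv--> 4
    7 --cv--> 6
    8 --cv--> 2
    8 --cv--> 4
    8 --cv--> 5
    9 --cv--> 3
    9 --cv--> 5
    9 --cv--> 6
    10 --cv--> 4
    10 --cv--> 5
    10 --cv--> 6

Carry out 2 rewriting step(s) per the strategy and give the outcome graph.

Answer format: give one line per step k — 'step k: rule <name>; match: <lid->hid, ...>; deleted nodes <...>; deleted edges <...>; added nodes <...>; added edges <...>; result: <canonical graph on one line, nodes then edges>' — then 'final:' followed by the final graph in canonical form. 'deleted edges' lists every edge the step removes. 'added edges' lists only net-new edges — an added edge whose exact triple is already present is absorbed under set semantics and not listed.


step 1: rule r1; match: 0->7, 1->0, 2->2, 3->4; deleted nodes 7; deleted edges (7,0,cv); (7,2,cv); (7,4,cv); added nodes 9, 10, 11, 12, 13, 14, 15; added edges (12,0,cv); (12,9,cv); (12,11,cv); (13,2,cv); (13,9,cv); (13,10,cv); (14,4,cv); (14,10,cv); (14,11,cv); (15,9,cv); (15,10,cv); (15,11,cv); result: nodes: 0:V, 1:V, 2:V, 4:V, 6:T, 8:T, 9:V, 10:V, 11:V, 12:T, 13:T, 14:T, 15:T edges: (6,1,cv); (6,2,cv); (6,2,cvk); (6,4,cv); (8,0,cv); (8,0,cvk); (8,1,cv); (8,2,cv); (12,0,cv); (12,9,cv); (12,11,cv); (13,2,cv); (13,9,cv); (13,10,cv); (14,4,cv); (14,10,cv); (14,11,cv); (15,9,cv); (15,10,cv); (15,11,cv)
step 2: rule r1; match: 0->12, 1->0, 2->9, 3->11; deleted nodes 12; deleted edges (12,0,cv); (12,9,cv); (12,11,cv); added nodes 16, 17, 18, 19, 20, 21, 22; added edges (19,0,cv); (19,16,cv); (19,18,cv); (20,9,cv); (20,16,cv); (20,17,cv); (21,11,cv); (21,17,cv); (21,18,cv); (22,16,cv); (22,17,cv); (22,18,cv); result: nodes: 0:V, 1:V, 2:V, 4:V, 6:T, 8:T, 9:V, 10:V, 11:V, 13:T, 14:T, 15:T, 16:V, 17:V, 18:V, 19:T, 20:T, 21:T, 22:T edges: (6,1,cv); (6,2,cv); (6,2,cvk); (6,4,cv); (8,0,cv); (8,0,cvk); (8,1,cv); (8,2,cv); (13,2,cv); (13,9,cv); (13,10,cv); (14,4,cv); (14,10,cv); (14,11,cv); (15,9,cv); (15,10,cv); (15,11,cv); (19,0,cv); (19,16,cv); (19,18,cv); (20,9,cv); (20,16,cv); (20,17,cv); (21,11,cv); (21,17,cv); (21,18,cv); (22,16,cv); (22,17,cv); (22,18,cv)
final:
nodes: 0:V, 1:V, 2:V, 4:V, 6:T, 8:T, 9:V, 10:V, 11:V, 13:T, 14:T, 15:T, 16:V, 17:V, 18:V, 19:T, 20:T, 21:T, 22:T
edges: (6,1,cv); (6,2,cv); (6,2,cvk); (6,4,cv); (8,0,cv); (8,0,cvk); (8,1,cv); (8,2,cv); (13,2,cv); (13,9,cv); (13,10,cv); (14,4,cv); (14,10,cv); (14,11,cv); (15,9,cv); (15,10,cv); (15,11,cv); (19,0,cv); (19,16,cv); (19,18,cv); (20,9,cv); (20,16,cv); (20,17,cv); (21,11,cv); (21,17,cv); (21,18,cv); (22,16,cv); (22,17,cv); (22,18,cv)


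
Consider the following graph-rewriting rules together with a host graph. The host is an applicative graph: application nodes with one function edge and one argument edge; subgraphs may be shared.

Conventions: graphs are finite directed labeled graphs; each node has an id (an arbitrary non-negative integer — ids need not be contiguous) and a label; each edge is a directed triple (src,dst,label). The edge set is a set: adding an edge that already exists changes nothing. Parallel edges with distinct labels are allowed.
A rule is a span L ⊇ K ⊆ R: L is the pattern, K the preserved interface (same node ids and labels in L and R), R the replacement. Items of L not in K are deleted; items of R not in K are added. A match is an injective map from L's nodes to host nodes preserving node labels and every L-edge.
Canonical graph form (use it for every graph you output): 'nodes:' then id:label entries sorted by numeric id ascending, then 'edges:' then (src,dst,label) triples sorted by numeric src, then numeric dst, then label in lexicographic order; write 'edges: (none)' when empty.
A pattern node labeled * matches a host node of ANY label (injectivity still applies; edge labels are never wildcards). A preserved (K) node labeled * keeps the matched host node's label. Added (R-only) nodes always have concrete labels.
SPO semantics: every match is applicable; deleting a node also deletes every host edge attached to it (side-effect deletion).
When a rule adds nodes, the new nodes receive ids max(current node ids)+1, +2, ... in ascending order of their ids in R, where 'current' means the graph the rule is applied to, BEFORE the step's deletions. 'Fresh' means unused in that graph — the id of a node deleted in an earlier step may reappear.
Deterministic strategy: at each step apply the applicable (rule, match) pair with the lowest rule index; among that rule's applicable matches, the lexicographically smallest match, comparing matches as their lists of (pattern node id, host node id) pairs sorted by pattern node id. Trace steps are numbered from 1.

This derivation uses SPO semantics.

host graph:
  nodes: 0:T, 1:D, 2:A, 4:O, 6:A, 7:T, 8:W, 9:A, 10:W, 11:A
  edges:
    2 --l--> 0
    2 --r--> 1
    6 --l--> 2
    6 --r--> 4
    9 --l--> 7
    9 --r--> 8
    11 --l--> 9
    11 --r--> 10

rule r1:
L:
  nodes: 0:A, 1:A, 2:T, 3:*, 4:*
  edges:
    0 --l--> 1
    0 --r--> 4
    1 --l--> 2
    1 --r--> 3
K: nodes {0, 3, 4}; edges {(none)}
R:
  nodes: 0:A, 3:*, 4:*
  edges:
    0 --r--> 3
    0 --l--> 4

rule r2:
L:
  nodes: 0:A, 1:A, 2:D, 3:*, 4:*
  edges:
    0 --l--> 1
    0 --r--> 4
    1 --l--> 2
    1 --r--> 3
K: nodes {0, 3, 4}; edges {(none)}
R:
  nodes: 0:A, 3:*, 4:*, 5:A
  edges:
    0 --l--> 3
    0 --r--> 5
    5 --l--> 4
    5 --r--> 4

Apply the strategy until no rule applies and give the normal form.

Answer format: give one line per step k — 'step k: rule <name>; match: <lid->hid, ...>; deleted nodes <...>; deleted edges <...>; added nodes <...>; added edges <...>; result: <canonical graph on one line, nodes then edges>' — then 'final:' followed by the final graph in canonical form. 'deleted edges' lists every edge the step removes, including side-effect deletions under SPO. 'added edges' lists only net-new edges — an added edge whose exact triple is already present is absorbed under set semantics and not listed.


step 1: rule r1; match: 0->6, 1->2, 2->0, 3->1, 4->4; deleted nodes 0, 2; deleted edges (2,0,l); (2,1,r); (6,2,l); (6,4,r); added nodes (none); added edges (6,1,r); (6,4,l); result: nodes: 1:D, 4:O, 6:A, 7:T, 8:W, 9:A, 10:W, 11:A edges: (6,1,r); (6,4,l); (9,7,l); (9,8,r); (11,9,l); (11,10,r)
step 2: rule r1; match: 0->11, 1->9, 2->7, 3->8, 4->10; deleted nodes 7, 9; deleted edges (9,7,l); (9,8,r); (11,9,l); (11,10,r); added nodes (none); added edges (11,8,r); (11,10,l); result: nodes: 1:D, 4:O, 6:A, 8:W, 10:W, 11:A edges: (6,1,r); (6,4,l); (11,8,r); (11,10,l)
final:
nodes: 1:D, 4:O, 6:A, 8:W, 10:W, 11:A
edges: (6,1,r); (6,4,l); (11,8,r); (11,10,l)


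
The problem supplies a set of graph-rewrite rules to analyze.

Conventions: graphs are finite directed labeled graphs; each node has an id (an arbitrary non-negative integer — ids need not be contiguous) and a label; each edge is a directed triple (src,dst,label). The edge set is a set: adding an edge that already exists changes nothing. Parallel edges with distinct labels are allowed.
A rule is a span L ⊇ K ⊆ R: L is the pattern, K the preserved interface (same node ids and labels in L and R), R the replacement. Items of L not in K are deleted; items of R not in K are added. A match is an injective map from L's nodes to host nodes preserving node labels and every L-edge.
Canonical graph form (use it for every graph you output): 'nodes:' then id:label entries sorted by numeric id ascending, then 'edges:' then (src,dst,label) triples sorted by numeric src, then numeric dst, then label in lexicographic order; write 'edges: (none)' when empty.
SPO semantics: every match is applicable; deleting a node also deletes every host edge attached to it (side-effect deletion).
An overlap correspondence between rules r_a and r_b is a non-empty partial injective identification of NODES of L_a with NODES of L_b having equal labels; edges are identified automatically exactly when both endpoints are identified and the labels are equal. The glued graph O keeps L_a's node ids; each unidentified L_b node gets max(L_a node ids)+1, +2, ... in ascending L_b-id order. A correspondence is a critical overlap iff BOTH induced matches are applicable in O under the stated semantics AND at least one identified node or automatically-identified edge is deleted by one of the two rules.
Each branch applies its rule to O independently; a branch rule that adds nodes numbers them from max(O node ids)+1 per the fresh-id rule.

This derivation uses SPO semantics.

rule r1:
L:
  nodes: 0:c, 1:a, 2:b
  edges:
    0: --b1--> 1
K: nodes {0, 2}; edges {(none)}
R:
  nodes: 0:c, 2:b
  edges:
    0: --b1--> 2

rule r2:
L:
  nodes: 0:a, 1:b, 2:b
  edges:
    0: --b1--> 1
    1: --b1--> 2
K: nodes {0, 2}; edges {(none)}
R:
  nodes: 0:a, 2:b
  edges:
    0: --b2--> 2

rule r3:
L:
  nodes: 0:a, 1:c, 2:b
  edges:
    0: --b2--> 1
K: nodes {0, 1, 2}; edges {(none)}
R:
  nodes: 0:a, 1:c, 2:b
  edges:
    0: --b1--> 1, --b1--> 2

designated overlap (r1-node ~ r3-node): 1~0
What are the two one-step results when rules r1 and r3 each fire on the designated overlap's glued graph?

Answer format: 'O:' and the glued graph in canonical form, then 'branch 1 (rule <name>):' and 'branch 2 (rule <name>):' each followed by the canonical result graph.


O:
nodes: 0:c, 1:a, 2:b, 3:c, 4:b
edges: (0,1,b1); (1,3,b2)
branch 1 (rule r1):
nodes: 0:c, 2:b, 3:c, 4:b
edges: (0,2,b1)
branch 2 (rule r3):
nodes: 0:c, 1:a, 2:b, 3:c, 4:b
edges: (0,1,b1); (1,3,b1); (1,4,b1)


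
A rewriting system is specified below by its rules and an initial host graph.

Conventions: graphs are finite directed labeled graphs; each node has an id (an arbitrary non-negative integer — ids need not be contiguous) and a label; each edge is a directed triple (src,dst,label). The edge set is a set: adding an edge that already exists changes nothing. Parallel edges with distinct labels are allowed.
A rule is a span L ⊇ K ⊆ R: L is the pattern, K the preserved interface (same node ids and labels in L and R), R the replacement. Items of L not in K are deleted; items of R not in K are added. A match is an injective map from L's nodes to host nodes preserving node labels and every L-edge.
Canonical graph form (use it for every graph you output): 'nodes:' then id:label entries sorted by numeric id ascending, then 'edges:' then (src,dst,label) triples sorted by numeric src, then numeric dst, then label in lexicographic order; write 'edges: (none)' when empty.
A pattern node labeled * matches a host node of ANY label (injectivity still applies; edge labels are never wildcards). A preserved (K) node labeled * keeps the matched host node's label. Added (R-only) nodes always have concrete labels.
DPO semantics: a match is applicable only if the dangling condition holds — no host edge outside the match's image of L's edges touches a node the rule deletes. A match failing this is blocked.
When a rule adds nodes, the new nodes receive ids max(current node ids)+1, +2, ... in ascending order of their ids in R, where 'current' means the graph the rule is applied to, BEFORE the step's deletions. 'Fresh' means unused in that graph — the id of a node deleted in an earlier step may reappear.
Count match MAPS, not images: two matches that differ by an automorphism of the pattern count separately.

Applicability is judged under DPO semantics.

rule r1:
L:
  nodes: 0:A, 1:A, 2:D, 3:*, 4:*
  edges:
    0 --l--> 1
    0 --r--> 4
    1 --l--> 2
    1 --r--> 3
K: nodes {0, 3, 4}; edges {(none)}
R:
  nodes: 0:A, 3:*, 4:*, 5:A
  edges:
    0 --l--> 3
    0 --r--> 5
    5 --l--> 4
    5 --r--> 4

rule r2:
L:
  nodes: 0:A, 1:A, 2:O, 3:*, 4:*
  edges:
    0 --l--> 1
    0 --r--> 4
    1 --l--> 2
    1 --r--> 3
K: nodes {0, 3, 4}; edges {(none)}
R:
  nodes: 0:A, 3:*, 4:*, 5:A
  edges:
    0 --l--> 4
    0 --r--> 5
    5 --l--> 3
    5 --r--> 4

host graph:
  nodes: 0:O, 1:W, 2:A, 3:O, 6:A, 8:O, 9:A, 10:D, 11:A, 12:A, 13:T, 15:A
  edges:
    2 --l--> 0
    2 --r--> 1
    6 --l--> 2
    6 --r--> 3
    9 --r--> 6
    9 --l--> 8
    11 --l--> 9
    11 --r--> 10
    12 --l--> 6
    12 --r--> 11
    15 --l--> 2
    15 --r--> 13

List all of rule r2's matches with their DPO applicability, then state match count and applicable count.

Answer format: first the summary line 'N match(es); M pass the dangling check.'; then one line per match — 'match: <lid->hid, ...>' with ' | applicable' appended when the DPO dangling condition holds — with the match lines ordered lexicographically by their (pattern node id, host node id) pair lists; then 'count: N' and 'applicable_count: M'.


3 match(es); 1 pass the dangling check.
match: 0->6, 1->2, 2->0, 3->1, 4->3
match: 0->11, 1->9, 2->8, 3->6, 4->10 | applicable
match: 0->15, 1->2, 2->0, 3->1, 4->13
count: 3
applicable_count: 1


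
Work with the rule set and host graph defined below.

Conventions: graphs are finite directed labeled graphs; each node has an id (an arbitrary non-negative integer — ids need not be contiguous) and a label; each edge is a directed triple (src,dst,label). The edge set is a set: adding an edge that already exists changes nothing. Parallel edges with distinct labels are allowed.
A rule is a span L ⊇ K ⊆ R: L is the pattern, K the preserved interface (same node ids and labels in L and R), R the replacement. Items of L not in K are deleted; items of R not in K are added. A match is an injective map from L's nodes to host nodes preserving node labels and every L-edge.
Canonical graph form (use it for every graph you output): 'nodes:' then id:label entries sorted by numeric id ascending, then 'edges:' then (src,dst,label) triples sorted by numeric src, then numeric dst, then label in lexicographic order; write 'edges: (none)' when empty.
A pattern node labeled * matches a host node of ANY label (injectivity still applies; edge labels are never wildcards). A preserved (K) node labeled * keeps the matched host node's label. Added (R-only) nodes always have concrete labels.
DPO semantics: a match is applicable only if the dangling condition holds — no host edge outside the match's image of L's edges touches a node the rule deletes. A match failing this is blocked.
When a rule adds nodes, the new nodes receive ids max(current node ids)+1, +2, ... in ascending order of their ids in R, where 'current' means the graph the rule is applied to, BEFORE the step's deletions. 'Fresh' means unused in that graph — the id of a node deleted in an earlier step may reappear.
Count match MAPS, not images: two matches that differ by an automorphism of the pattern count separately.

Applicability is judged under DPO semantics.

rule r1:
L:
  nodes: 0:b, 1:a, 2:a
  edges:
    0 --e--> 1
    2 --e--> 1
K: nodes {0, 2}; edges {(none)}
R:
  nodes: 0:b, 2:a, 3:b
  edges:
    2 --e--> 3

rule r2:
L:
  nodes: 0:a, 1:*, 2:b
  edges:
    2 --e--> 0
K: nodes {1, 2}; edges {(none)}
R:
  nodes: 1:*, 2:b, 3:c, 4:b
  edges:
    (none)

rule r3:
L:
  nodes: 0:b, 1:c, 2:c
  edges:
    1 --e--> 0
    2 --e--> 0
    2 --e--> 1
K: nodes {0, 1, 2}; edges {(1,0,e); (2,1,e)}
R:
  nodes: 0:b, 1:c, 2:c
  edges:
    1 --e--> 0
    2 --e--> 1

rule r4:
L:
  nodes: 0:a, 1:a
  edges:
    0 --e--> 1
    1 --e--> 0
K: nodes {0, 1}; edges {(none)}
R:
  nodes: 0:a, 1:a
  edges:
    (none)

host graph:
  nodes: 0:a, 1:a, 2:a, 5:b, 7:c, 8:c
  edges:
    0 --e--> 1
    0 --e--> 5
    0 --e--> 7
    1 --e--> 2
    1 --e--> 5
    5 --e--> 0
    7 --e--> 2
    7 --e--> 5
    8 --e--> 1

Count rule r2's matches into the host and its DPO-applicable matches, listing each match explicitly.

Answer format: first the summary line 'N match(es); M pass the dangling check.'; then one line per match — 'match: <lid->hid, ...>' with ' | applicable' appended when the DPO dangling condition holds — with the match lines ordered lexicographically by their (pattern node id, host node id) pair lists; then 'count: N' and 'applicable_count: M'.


4 match(es); 0 pass the dangling check.
match: 0->0, 1->1, 2->5
match: 0->0, 1->2, 2->5
match: 0->0, 1->7, 2->5
match: 0->0, 1->8, 2->5
count: 4
applicable_count: 0


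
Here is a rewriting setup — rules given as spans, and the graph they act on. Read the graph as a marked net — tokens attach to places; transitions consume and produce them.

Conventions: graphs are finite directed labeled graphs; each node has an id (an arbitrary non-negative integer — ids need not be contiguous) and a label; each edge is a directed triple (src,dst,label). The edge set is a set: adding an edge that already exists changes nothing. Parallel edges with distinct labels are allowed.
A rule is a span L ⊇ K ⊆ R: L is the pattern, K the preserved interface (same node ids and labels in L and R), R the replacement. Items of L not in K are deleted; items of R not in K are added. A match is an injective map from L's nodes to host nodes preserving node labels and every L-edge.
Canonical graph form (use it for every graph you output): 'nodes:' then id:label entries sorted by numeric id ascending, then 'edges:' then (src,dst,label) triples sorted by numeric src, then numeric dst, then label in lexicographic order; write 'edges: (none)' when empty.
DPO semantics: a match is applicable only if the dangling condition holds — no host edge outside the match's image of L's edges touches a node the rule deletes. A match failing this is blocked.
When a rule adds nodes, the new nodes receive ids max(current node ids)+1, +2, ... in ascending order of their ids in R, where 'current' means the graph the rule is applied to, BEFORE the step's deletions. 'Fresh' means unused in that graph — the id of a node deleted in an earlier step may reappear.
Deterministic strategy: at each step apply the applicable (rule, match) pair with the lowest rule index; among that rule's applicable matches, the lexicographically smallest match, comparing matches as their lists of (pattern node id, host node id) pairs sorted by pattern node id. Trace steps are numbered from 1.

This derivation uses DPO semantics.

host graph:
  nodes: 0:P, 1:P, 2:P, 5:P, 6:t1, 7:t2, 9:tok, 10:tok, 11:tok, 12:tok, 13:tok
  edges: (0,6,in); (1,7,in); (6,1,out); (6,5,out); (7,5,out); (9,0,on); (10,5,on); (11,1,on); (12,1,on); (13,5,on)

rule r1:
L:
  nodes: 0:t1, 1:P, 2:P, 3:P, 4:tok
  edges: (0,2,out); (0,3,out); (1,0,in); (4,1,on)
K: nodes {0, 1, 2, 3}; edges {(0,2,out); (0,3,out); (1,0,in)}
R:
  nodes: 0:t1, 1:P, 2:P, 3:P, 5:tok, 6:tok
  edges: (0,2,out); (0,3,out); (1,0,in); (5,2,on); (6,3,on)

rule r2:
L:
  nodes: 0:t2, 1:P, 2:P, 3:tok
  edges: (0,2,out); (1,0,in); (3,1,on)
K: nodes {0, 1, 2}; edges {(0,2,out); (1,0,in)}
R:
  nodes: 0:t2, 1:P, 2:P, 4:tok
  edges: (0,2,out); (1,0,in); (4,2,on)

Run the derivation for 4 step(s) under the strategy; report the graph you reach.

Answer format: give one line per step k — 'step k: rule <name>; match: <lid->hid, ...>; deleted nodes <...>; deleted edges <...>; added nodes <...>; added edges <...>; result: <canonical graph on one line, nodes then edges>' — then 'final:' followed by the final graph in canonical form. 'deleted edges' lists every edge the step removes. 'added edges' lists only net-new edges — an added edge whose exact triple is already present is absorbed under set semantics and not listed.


step 1: rule r1; match: 0->6, 1->0, 2->1, 3->5, 4->9; deleted nodes 9; deleted edges (9,0,on); added nodes 14, 15; added edges (14,1,on); (15,5,on); result: nodes: 0:P, 1:P, 2:P, 5:P, 6:t1, 7:t2, 10:tok, 11:tok, 12:tok, 13:tok, 14:tok, 15:tok edges: (0,6,in); (1,7,in); (6,1,out); (6,5,out); (7,5,out); (10,5,on); (11,1,on); (12,1,on); (13,5,on); (14,1,on); (15,5,on)
step 2: rule r2; match: 0->7, 1->1, 2->5, 3->11; deleted nodes 11; deleted edges (11,1,on); added nodes 16; added edges (16,5,on); result: nodes: 0:P, 1:P, 2:P, 5:P, 6:t1, 7:t2, 10:tok, 12:tok, 13:tok, 14:tok, 15:tok, 16:tok edges: (0,6,in); (1,7,in); (6,1,out); (6,5,out); (7,5,out); (10,5,on); (12,1,on); (13,5,on); (14,1,on); (15,5,on); (16,5,on)
step 3: rule r2; match: 0->7, 1->1, 2->5, 3->12; deleted nodes 12; deleted edges (12,1,on); added nodes 17; added edges (17,5,on); result: nodes: 0:P, 1:P, 2:P, 5:P, 6:t1, 7:t2, 10:tok, 13:tok, 14:tok, 15:tok, 16:tok, 17:tok edges: (0,6,in); (1,7,in); (6,1,out); (6,5,out); (7,5,out); (10,5,on); (13,5,on); (14,1,on); (15,5,on); (16,5,on); (17,5,on)
step 4: rule r2; match: 0->7, 1->1, 2->5, 3->14; deleted nodes 14; deleted edges (14,1,on); added nodes 18; added edges (18,5,on); result: nodes: 0:P, 1:P, 2:P, 5:P, 6:t1, 7:t2, 10:tok, 13:tok, 15:tok, 16:tok, 17:tok, 18:tok edges: (0,6,in); (1,7,in); (6,1,out); (6,5,out); (7,5,out); (10,5,on); (13,5,on); (15,5,on); (16,5,on); (17,5,on); (18,5,on)
final:
nodes: 0:P, 1:P, 2:P, 5:P, 6:t1, 7:t2, 10:tok, 13:tok, 15:tok, 16:tok, 17:tok, 18:tok
edges: (0,6,in); (1,7,in); (6,1,out); (6,5,out); (7,5,out); (10,5,on); (13,5,on); (15,5,on); (16,5,on); (17,5,on); (18,5,on)


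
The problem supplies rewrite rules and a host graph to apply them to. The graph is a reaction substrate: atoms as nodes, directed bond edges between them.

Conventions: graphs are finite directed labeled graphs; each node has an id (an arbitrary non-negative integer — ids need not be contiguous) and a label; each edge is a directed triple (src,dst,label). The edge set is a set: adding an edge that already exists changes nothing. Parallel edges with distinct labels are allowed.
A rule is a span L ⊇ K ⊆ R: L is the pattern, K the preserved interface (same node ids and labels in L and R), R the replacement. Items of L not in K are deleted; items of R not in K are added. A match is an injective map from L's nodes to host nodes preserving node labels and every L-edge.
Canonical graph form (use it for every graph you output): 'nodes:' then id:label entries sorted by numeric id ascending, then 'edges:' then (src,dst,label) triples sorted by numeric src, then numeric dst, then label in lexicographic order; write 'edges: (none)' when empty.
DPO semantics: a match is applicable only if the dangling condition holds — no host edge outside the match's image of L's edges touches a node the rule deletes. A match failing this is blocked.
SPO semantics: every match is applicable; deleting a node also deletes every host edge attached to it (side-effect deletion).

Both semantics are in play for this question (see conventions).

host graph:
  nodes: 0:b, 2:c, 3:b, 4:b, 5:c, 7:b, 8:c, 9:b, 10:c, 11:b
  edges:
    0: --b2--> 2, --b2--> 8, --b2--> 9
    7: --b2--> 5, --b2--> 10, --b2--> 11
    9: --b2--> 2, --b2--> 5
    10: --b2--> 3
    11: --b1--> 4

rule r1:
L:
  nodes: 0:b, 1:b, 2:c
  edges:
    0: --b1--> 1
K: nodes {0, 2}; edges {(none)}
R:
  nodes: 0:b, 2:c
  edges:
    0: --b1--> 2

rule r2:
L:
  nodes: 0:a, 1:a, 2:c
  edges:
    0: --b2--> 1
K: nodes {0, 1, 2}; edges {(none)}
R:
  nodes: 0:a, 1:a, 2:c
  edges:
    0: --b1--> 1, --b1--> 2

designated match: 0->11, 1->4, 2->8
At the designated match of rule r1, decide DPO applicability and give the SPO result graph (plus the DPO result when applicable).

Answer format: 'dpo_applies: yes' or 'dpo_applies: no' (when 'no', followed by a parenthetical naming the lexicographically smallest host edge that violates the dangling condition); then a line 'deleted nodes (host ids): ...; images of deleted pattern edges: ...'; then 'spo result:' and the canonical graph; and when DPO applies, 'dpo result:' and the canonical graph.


dpo_applies: yes
deleted nodes (host ids): 4; images of deleted pattern edges: (11,4,b1)
spo result:
nodes: 0:b, 2:c, 3:b, 5:c, 7:b, 8:c, 9:b, 10:c, 11:b
edges: (0,2,b2); (0,8,b2); (0,9,b2); (7,5,b2); (7,10,b2); (7,11,b2); (9,2,b2); (9,5,b2); (10,3,b2); (11,8,b1)
dpo result:
nodes: 0:b, 2:c, 3:b, 5:c, 7:b, 8:c, 9:b, 10:c, 11:b
edges: (0,2,b2); (0,8,b2); (0,9,b2); (7,5,b2); (7,10,b2); (7,11,b2); (9,2,b2); (9,5,b2); (10,3,b2); (11,8,b1)


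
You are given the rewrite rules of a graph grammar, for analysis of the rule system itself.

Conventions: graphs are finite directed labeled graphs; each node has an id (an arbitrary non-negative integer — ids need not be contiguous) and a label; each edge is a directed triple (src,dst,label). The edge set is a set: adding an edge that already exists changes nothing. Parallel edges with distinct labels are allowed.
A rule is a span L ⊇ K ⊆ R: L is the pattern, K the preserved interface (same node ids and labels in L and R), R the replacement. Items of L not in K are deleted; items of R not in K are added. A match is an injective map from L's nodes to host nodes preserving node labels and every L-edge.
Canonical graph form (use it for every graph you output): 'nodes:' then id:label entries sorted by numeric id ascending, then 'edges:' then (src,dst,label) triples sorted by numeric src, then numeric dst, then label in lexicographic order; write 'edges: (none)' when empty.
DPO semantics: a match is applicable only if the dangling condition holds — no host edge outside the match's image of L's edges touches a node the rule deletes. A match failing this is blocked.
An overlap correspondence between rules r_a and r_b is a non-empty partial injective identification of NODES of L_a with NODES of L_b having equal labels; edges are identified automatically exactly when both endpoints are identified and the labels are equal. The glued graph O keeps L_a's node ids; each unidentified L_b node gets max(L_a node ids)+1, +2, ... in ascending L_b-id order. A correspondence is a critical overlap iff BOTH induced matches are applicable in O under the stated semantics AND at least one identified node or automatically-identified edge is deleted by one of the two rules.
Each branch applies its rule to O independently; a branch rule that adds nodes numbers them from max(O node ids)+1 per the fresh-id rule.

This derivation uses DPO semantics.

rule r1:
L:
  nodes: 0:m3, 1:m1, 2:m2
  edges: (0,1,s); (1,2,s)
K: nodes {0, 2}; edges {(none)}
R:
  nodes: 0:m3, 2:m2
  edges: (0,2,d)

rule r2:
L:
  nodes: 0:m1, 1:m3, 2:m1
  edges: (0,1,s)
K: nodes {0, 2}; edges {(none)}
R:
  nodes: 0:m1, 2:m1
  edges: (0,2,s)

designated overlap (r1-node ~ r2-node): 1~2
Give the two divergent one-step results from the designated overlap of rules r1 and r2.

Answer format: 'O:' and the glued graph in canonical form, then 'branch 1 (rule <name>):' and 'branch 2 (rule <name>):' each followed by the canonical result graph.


O:
nodes: 0:m3, 1:m1, 2:m2, 3:m1, 4:m3
edges: (0,1,s); (1,2,s); (3,4,s)
branch 1 (rule r1):
nodes: 0:m3, 2:m2, 3:m1, 4:m3
edges: (0,2,d); (3,4,s)
branch 2 (rule r2):
nodes: 0:m3, 1:m1, 2:m2, 3:m1
edges: (0,1,s); (1,2,s); (3,1,s)


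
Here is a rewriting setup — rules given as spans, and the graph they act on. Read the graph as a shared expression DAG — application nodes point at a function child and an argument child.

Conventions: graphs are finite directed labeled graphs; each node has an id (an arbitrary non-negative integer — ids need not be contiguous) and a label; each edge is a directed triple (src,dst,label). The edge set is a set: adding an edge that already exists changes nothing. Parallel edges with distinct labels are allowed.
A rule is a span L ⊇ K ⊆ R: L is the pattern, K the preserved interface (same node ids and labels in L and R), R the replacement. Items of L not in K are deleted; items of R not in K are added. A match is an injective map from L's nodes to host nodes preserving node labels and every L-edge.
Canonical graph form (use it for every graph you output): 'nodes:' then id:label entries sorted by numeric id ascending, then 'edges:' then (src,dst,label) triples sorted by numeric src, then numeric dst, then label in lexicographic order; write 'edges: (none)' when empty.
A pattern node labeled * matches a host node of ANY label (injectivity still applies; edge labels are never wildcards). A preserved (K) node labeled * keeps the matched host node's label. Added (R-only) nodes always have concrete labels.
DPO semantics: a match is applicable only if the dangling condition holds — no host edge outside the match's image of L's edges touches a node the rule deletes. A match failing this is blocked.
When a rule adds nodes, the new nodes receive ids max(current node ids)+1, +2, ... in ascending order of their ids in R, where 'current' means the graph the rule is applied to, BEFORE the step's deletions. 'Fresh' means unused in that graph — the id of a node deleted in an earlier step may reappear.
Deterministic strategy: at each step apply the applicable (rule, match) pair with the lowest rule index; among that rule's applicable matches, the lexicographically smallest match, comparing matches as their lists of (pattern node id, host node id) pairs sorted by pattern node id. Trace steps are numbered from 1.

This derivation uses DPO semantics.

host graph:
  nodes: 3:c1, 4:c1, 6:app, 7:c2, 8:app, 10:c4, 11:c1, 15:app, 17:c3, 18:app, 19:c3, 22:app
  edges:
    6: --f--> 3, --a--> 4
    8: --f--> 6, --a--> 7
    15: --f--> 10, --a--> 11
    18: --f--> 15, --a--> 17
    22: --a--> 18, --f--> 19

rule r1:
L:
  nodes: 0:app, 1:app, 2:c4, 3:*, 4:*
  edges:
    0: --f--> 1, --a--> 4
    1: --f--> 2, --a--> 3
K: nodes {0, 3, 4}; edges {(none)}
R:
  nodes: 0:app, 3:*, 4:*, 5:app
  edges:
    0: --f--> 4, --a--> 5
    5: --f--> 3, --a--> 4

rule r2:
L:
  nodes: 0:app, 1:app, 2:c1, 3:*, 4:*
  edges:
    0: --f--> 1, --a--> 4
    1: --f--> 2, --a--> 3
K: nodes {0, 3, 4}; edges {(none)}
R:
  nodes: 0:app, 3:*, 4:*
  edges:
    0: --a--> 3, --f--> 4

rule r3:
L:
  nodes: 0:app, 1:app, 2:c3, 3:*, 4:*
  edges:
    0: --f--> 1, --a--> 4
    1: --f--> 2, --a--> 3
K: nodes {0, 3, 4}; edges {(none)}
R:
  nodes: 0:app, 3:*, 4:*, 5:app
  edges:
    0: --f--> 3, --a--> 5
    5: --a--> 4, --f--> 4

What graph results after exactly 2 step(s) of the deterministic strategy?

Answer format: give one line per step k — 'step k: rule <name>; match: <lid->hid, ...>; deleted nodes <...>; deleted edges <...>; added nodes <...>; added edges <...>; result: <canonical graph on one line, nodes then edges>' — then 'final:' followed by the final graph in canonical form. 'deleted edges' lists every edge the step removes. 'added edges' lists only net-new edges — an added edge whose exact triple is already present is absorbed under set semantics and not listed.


step 1: rule r1; match: 0->18, 1->15, 2->10, 3->11, 4->17; deleted nodes 10, 15; deleted edges (15,10,f); (15,11,a); (18,15,f); (18,17,a); added nodes 23; added edges (18,17,f); (18,23,a); (23,11,f); (23,17,a); result: nodes: 3:c1, 4:c1, 6:app, 7:c2, 8:app, 11:c1, 17:c3, 18:app, 19:c3, 22:app, 23:app edges: (6,3,f); (6,4,a); (8,6,f); (8,7,a); (18,17,f); (18,23,a); (22,18,a); (22,19,f); (23,11,f); (23,17,a)
step 2: rule r2; match: 0->8, 1->6, 2->3, 3->4, 4->7; deleted nodes 3, 6; deleted edges (6,3,f); (6,4,a); (8,6,f); (8,7,a); added nodes (none); added edges (8,4,a); (8,7,f); result: nodes: 4:c1, 7:c2, 8:app, 11:c1, 17:c3, 18:app, 19:c3, 22:app, 23:app edges: (8,4,a); (8,7,f); (18,17,f); (18,23,a); (22,18,a); (22,19,f); (23,11,f); (23,17,a)
final:
nodes: 4:c1, 7:c2, 8:app, 11:c1, 17:c3, 18:app, 19:c3, 22:app, 23:app
edges: (8,4,a); (8,7,f); (18,17,f); (18,23,a); (22,18,a); (22,19,f); (23,11,f); (23,17,a)
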